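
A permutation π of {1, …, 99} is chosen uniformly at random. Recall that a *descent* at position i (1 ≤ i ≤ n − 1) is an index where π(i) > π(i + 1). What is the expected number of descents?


Write X = Σ X_I over i = 1, …, 98, with X_I the indicator of one descent.
There are 98 indicators.
For each fixed i, the pair (π(i), π(i+1)) is a uniformly random ordered pair of distinct values from {1, …, 99}; by symmetry P[π(i) > π(i+1)] = 1/2.
By linearity: E[X] = 98 · (1/2) = (99 − 1) · (1/2) = 49 ≈ 49.00000.

E[X] = 49 = 49.00000.


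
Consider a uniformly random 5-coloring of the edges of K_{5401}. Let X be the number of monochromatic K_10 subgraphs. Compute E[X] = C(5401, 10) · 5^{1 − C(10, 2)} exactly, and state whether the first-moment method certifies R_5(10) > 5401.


E[X] = C(5401, 10) · 5^{1 − 45} = 5772423232412011351582235732760 · 5^{−44} = 5772423232412011351582235732760/5684341886080801486968994140625.
As a reduced fraction: E[X] = 1154484646482402270316447146552/1136868377216160297393798828125 ≈ 1.015.
Is E[X] < 1? NO.
Since E[X] ≥ 1, the first-moment bound is inconclusive at n = 5401; it does NOT by itself certify R_5(10) > 5401.

E[X] = 1154484646482402270316447146552/1136868377216160297393798828125 ≈ 1.015; E[X] ≥ 1; first-moment method inconclusive here.


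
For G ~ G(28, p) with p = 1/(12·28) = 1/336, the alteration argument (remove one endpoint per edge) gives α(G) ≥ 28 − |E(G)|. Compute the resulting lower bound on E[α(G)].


E[|E(G)|] = C(28, 2)·p = 378 · (1/336) = 9/8.
E[α(G)] ≥ n − E[|E(G)|] = 28 − 9/8 = 215/8.
Numerically: ≈ 26.87500.
(This is only a lower bound; the true E[α(G)] may be larger.)

E[α(G)] ≥ 215/8 ≈ 26.87500.


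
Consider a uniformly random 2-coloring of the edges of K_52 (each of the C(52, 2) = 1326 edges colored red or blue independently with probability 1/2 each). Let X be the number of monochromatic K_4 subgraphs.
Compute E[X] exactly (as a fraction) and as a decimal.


Let X = Σ_S X_S over the C(52, 4) = 270725 subsets S of size 4, where X_S = 1 if the K_4 on S is monochromatic.
For a fixed S, the K_4 on S has C(4, 2) = 6 edges. P[all 6 edges red] = (1/2)^6, and likewise for blue, so P[monochromatic] = 2·(1/2)^6 = 2^{1 − 6} = 1/32.
Summing: E[X] = C(52, 4) · 2^{1 − 6} = 270725 · 1/32 = 270725/32.
Numerically: E[X] ≈ 8460.1562.

E[X] = C(52,4)·2^(1−C(4,2)) = 270725/32 ≈ 8460.1562.


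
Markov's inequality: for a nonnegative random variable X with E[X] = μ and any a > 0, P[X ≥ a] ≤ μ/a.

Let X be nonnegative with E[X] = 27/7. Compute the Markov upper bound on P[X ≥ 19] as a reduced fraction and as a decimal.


μ = E[X] = 27/7, a = 19.
Markov: P[X ≥ 19] ≤ μ/a = (27/7)/19 = 27/133.
Numerically: ≈ 0.203.
(Since a = 19 > μ = 3.857, the bound 27/133 is < 1 and informative.)

P[X ≥ 19] ≤ 27/133 ≈ 0.203.


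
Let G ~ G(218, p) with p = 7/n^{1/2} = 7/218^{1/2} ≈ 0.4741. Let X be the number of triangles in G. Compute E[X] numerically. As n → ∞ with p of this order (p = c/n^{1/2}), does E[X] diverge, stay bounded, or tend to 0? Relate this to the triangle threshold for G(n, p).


Number of potential triangles: C(218, 3) = 1703016.
Each occurs with probability p³ ≈ (0.4741)³ ≈ 1.065637e-01.
By linearity: E[X] = C(218, 3)·p³ ≈ 1703016 · 1.065637e-01 ≈ 181479.7231.
Since α = 1/2 < 1, p = c/n^{1/2} ≫ 1/n is above the triangle threshold p ~ 1/n. Asymptotically E[X] ~ (c³/6)·n^{3(1−α)} = (7³/6)·n^{1.5} → ∞; triangles are abundant w.h.p.

E[X] ≈ 181479.7231; in regime p = Θ(1/n^{1/2}) E[X] diverges (above the triangle threshold p ~ 1/n).


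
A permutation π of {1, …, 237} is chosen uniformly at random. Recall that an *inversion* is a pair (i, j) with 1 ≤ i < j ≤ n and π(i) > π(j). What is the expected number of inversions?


Write X = Σ X_I over the C(237, 2) = 27966 pairs i < j, with X_I the indicator of one inversion.
There are 27966 indicators.
For each fixed pair i < j, the values π(i) and π(j) are two distinct elements of {1, …, 237} in uniformly random order; by symmetry P[π(i) > π(j)] = 1/2.
By linearity: E[X] = 27966 · (1/2) = C(237, 2) · (1/2) = 27966/2 = 13983 ≈ 13983.00000.

E[X] = 13983 = 13983.00000.


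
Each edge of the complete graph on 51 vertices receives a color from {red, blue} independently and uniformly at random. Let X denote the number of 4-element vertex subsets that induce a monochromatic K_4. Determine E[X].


Let X = Σ_S X_S over the C(51, 4) = 249900 subsets S of size 4, where X_S = 1 if the K_4 on S is monochromatic.
For a fixed S, the K_4 on S has C(4, 2) = 6 edges. P[all 6 edges red] = (1/2)^6, and likewise for blue, so P[monochromatic] = 2·(1/2)^6 = 2^{1 − 6} = 1/32.
Summing: E[X] = C(51, 4) · 2^{1 − 6} = 249900 · 1/32 = 62475/8.
Numerically: E[X] ≈ 7809.375000.

E[X] = C(51,4)·2^(1−C(4,2)) = 62475/8 ≈ 7809.375000.


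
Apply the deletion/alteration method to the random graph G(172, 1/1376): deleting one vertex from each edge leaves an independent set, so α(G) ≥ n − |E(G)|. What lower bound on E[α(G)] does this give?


E[|E(G)|] = C(172, 2)·p = 14706 · (1/1376) = 171/16.
E[α(G)] ≥ n − E[|E(G)|] = 172 − 171/16 = 2581/16.
Numerically: ≈ 161.3125.
(This is only a lower bound; the true E[α(G)] may be larger.)

E[α(G)] ≥ 2581/16 ≈ 161.3125.


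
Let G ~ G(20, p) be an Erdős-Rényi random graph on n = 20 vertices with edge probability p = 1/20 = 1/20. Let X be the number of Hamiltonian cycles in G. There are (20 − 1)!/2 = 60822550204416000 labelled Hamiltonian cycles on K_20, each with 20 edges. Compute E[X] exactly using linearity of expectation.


K_20 has (20 − 1)!/2 = 60822550204416000 labelled Hamiltonian cycles.
For each such Hamiltonian cycle H, let X_H = 1 if all 20 edges of H are present in G. Then P[X_H = 1] = p^{20} = (1/20)^{20} = 1/104857600000000000000000000.
By linearity: E[X] = Σ_H E[X_H] = 60822550204416000 · p^{20} = 60822550204416000 · 1/104857600000000000000000000 = 14849255421/25600000000000000000.
Numerically: E[X] ≈ 5.8e-10.

E[X] = 60822550204416000 · (1/20)^{20} = 14849255421/25600000000000000000 ≈ 5.8e-10.


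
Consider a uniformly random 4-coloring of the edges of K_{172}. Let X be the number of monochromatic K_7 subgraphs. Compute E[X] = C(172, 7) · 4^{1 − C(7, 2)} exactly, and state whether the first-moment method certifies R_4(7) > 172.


E[X] = C(172, 7) · 4^{1 − 21} = 780842580024 · 4^{−20} = 780842580024/1099511627776.
As a reduced fraction: E[X] = 97605322503/137438953472 ≈ 0.71017.
Is E[X] < 1? YES.
Since E[X] < 1, there exists a 4-coloring of K_{172} with no monochromatic K_7; hence R_4(7) > 172.

E[X] = 97605322503/137438953472 ≈ 0.71017; E[X] < 1, so R_4(7) > 172.


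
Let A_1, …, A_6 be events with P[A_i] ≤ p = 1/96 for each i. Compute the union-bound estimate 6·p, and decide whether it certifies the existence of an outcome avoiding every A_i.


Union bound: P[∪_{i=1}^{6} A_i] ≤ Σ_i P[A_i] ≤ 6·p = 6·(1/96) = 1/16.
Numerically: 1/16 ≈ 0.0625.
Is 1/16 < 1? YES.
Since P[∪ A_i] ≤ 1/16 < 1, the complement has P[∩ A_i^c] ≥ 1 − 1/16 = 15/16 > 0, so some outcome avoids every A_i.

6·p = 1/16 ≈ 0.0625; existence CERTIFIED by the union bound.


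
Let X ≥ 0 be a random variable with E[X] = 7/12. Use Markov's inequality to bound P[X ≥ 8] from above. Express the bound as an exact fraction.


μ = E[X] = 7/12, a = 8.
Markov: P[X ≥ 8] ≤ μ/a = (7/12)/8 = 7/96.
Numerically: ≈ 0.073.
(Since a = 8 > μ = 0.583, the bound 7/96 is < 1 and informative.)

P[X ≥ 8] ≤ 7/96 ≈ 0.073.


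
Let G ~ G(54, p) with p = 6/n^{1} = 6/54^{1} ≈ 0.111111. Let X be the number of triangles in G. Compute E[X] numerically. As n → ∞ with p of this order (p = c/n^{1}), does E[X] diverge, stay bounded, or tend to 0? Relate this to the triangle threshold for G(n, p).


Number of potential triangles: C(54, 3) = 24804.
Each occurs with probability p³ ≈ (0.111111)³ ≈ 1.37174211e-03.
By linearity: E[X] = C(54, 3)·p³ ≈ 24804 · 1.37174211e-03 ≈ 34.024691.
Here α = 1, so p = 6/n is exactly at the triangle threshold p ~ 1/n. Asymptotically E[X] → c³/6 = 6³/6 = 36 ≈ 36.000000, a bounded constant. In this regime the triangle count is asymptotically Poisson(c³/6).

E[X] ≈ 34.024691; in regime p = Θ(1/n^{1}) E[X] stays bounded (at the triangle threshold p ~ 1/n).


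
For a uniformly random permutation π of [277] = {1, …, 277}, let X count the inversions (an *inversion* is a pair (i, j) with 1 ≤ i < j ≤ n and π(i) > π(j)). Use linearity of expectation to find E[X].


Write X = Σ X_I over the C(277, 2) = 38226 pairs i < j, with X_I the indicator of one inversion.
There are 38226 indicators.
For each fixed pair i < j, the values π(i) and π(j) are two distinct elements of {1, …, 277} in uniformly random order; by symmetry P[π(i) > π(j)] = 1/2.
By linearity: E[X] = 38226 · (1/2) = C(277, 2) · (1/2) = 38226/2 = 19113 ≈ 19113.00000.

E[X] = 19113 = 19113.00000.


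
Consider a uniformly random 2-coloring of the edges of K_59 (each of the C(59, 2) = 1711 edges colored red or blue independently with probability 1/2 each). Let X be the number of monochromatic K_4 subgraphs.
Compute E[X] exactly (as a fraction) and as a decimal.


Let X = Σ_S X_S over the C(59, 4) = 455126 subsets S of size 4, where X_S = 1 if the K_4 on S is monochromatic.
For a fixed S, the K_4 on S has C(4, 2) = 6 edges. P[all 6 edges red] = (1/2)^6, and likewise for blue, so P[monochromatic] = 2·(1/2)^6 = 2^{1 − 6} = 1/32.
By linearity of expectation: E[X] = C(59, 4) · 2^{1 − 6} = 455126 · 1/32 = 227563/16.
Numerically: E[X] ≈ 14222.6875.

E[X] = C(59,4)·2^(1−C(4,2)) = 227563/16 ≈ 14222.6875.


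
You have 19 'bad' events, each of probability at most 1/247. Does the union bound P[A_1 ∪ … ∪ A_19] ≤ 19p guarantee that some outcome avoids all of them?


Union bound: P[∪_{i=1}^{19} A_i] ≤ Σ_i P[A_i] ≤ 19·p = 19·(1/247) = 1/13.
Numerically: 1/13 ≈ 0.0769.
Is 1/13 < 1? YES.
Since P[∪ A_i] ≤ 1/13 < 1, the complement has P[∩ A_i^c] ≥ 1 − 1/13 = 12/13 > 0, so some outcome avoids every A_i.

19·p = 1/13 ≈ 0.0769; existence CERTIFIED by the union bound.


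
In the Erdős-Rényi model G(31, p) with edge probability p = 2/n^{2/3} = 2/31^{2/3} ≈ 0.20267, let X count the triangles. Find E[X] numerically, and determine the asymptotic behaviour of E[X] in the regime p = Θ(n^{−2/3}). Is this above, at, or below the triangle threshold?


Number of potential triangles: C(31, 3) = 4495.
Each occurs with probability p³ ≈ (0.20267)³ ≈ 8.3246618e-03.
By linearity: E[X] = C(31, 3)·p³ ≈ 4495 · 8.3246618e-03 ≈ 37.41935.
Since α = 2/3 < 1, p = c/n^{2/3} ≫ 1/n is above the triangle threshold p ~ 1/n. Asymptotically E[X] ~ (c³/6)·n^{3(1−α)} = (2³/6)·n^{1} → ∞; triangles are abundant w.h.p.

E[X] ≈ 37.41935; in regime p = Θ(1/n^{2/3}) E[X] diverges (above the triangle threshold p ~ 1/n).


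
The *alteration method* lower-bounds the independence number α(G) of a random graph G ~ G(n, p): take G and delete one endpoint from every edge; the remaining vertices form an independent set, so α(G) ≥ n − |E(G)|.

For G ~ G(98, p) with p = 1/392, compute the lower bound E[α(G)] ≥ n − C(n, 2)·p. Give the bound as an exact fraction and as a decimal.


E[|E(G)|] = C(98, 2)·p = 4753 · (1/392) = 97/8.
E[α(G)] ≥ n − E[|E(G)|] = 98 − 97/8 = 687/8.
Numerically: ≈ 85.875.
(This is only a lower bound; the true E[α(G)] may be larger.)

E[α(G)] ≥ 687/8 ≈ 85.875.


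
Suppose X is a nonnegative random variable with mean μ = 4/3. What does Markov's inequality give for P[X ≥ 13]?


μ = E[X] = 4/3, a = 13.
Markov: P[X ≥ 13] ≤ μ/a = (4/3)/13 = 4/39.
Numerically: ≈ 0.1026.
(Since a = 13 > μ = 1.3333, the bound 4/39 is < 1 and informative.)

P[X ≥ 13] ≤ 4/39 ≈ 0.1026.


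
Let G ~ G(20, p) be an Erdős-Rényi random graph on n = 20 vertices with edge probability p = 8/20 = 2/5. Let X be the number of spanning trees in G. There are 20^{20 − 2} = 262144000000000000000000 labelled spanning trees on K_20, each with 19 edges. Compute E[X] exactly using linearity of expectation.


K_20 has 20^{20 − 2} = 262144000000000000000000 labelled spanning trees.
For each such spanning tree H, let X_H = 1 if all 19 edges of H are present in G. Then P[X_H = 1] = p^{19} = (2/5)^{19} = 524288/19073486328125.
Summing the indicators: E[X] = Σ_H E[X_H] = 262144000000000000000000 · p^{19} = 262144000000000000000000 · 524288/19073486328125 = 36028797018963968/5.
Numerically: E[X] ≈ 7.206e+15.

E[X] = 262144000000000000000000 · (2/5)^{19} = 36028797018963968/5 ≈ 7.206e+15.


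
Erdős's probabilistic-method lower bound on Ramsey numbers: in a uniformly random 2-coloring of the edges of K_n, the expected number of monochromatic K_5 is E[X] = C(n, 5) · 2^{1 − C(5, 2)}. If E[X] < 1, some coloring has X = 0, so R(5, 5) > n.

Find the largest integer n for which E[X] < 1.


We need C(n, 5) · 2^{1 − 10} < 1, i.e. C(n, 5) < 2^{10 − 1} = 512.
Check values of n near the boundary:
  n = 7: C(7, 5) = 21; 21 < 512? YES
  n = 8: C(8, 5) = 56; 56 < 512? YES
  n = 9: C(9, 5) = 126; 126 < 512? YES
  n = 10: C(10, 5) = 252; 252 < 512? YES
  n = 11: C(11, 5) = 462; 462 < 512? YES
  n = 12: C(12, 5) = 792; 792 < 512? NO
  n = 13: C(13, 5) = 1287; 1287 < 512? NO
The largest n with C(n, 5) < 512 is n = 11 (where E[X] = 231/256 ≈ 0.902344). Hence R(5, 5) > 11, i.e. R(5, 5) ≥ 12.

Largest n = 11; hence R(5, 5) > 11.


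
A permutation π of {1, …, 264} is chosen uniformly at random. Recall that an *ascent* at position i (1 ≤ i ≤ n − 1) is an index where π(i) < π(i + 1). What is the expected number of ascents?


Write X = Σ X_I over i = 1, …, 263, with X_I the indicator of one ascent.
There are 263 indicators.
For each fixed i, the pair (π(i), π(i+1)) is a uniformly random ordered pair of distinct values from {1, …, 264}; by symmetry P[π(i) < π(i+1)] = 1/2.
By linearity: E[X] = 263 · (1/2) = (264 − 1) · (1/2) = 263/2 ≈ 131.50000.

E[X] = 263/2 = 131.50000.


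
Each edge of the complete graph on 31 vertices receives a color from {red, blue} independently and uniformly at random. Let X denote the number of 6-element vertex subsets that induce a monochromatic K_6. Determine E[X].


Let X = Σ_S X_S over the C(31, 6) = 736281 subsets S of size 6, where X_S = 1 if the K_6 on S is monochromatic.
For a fixed S, the K_6 on S has C(6, 2) = 15 edges. P[all 15 edges red] = (1/2)^15, and likewise for blue, so P[monochromatic] = 2·(1/2)^15 = 2^{1 − 15} = 1/16384.
By linearity of expectation: E[X] = C(31, 6) · 2^{1 − 15} = 736281 · 1/16384 = 736281/16384.
Numerically: E[X] ≈ 44.939026.

E[X] = C(31,6)·2^(1−C(6,2)) = 736281/16384 ≈ 44.939026.


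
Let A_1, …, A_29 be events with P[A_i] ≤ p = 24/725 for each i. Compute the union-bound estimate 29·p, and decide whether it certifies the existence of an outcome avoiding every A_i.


Union bound: P[∪_{i=1}^{29} A_i] ≤ Σ_i P[A_i] ≤ 29·p = 29·(24/725) = 24/25.
Numerically: 24/25 ≈ 0.9600.
Is 24/25 < 1? YES.
Since P[∪ A_i] ≤ 24/25 < 1, the complement has P[∩ A_i^c] ≥ 1 − 24/25 = 1/25 > 0, so some outcome avoids every A_i.

29·p = 24/25 ≈ 0.9600; existence CERTIFIED by the union bound.


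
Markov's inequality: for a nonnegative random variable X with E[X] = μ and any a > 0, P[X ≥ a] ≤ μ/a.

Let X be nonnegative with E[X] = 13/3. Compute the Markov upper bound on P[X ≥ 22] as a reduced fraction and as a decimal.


μ = E[X] = 13/3, a = 22.
Markov: P[X ≥ 22] ≤ μ/a = (13/3)/22 = 13/66.
Numerically: ≈ 0.197.
(Since a = 22 > μ = 4.333, the bound 13/66 is < 1 and informative.)

P[X ≥ 22] ≤ 13/66 ≈ 0.197.


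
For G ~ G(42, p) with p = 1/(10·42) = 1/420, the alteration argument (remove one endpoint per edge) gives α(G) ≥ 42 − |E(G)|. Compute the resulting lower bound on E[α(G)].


E[|E(G)|] = C(42, 2)·p = 861 · (1/420) = 41/20.
E[α(G)] ≥ n − E[|E(G)|] = 42 − 41/20 = 799/20.
Numerically: ≈ 39.950000.
(This is only a lower bound; the true E[α(G)] may be larger.)

E[α(G)] ≥ 799/20 ≈ 39.950000.


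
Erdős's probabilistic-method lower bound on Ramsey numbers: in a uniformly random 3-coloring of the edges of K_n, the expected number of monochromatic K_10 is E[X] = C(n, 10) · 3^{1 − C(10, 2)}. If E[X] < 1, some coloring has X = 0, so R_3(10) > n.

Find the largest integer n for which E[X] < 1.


We need C(n, 10) · 3^{1 − 45} < 1, i.e. C(n, 10) < 3^{45 − 1} = 984770902183611232881.
Check values of n near the boundary:
  n = 570: C(570, 10) = 921524823451961408691; 921524823451961408691 < 984770902183611232881? YES
  n = 571: C(571, 10) = 937951290893172842001; 937951290893172842001 < 984770902183611232881? YES
  n = 572: C(572, 10) = 954640815642161682606; 954640815642161682606 < 984770902183611232881? YES
  n = 573: C(573, 10) = 971597135635805762226; 971597135635805762226 < 984770902183611232881? YES
  n = 574: C(574, 10) = 988824035203816502691; 988824035203816502691 < 984770902183611232881? NO
  n = 575: C(575, 10) = 1006325345561406175305; 1006325345561406175305 < 984770902183611232881? NO
  n = 576: C(576, 10) = 1024104945306307344480; 1024104945306307344480 < 984770902183611232881? NO
The largest n with C(n, 10) < 984770902183611232881 is n = 573 (where E[X] = 35985079097622435638/36472996377170786403 ≈ 0.987). Hence R_3(10) > 573, i.e. R_3(10) ≥ 574.

Largest n = 573; hence R_3(10) > 573.


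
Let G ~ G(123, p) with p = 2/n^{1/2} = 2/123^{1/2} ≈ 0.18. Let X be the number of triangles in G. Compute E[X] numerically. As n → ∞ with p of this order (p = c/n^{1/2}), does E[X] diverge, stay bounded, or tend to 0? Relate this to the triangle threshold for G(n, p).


Number of potential triangles: C(123, 3) = 302621.
Each occurs with probability p³ ≈ (0.18)³ ≈ 5.86452e-03.
By linearity: E[X] = C(123, 3)·p³ ≈ 302621 · 5.86452e-03 ≈ 1774.726.
Since α = 1/2 < 1, p = c/n^{1/2} ≫ 1/n is above the triangle threshold p ~ 1/n. Asymptotically E[X] ~ (c³/6)·n^{3(1−α)} = (2³/6)·n^{1.5} → ∞; triangles are abundant w.h.p.

E[X] ≈ 1774.726; in regime p = Θ(1/n^{1/2}) E[X] diverges (above the triangle threshold p ~ 1/n).


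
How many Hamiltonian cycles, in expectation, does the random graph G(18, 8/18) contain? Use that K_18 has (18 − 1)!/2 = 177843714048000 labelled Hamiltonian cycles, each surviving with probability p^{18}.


K_18 has (18 − 1)!/2 = 177843714048000 labelled Hamiltonian cycles.
For each such Hamiltonian cycle H, let X_H = 1 if all 18 edges of H are present in G. Then P[X_H = 1] = p^{18} = (4/9)^{18} = 68719476736/150094635296999121.
Summing the indicators: E[X] = Σ_H E[X_H] = 177843714048000 · p^{18} = 177843714048000 · 68719476736/150094635296999121 = 16764508875398316032000/205891132094649.
Numerically: E[X] ≈ 8.14241e+07.

E[X] = 177843714048000 · (4/9)^{18} = 16764508875398316032000/205891132094649 ≈ 8.14241e+07.


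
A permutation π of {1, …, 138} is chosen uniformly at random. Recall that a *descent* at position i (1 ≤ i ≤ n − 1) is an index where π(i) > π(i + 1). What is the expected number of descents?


Write X = Σ X_I over i = 1, …, 137, with X_I the indicator of one descent.
There are 137 indicators.
For each fixed i, the pair (π(i), π(i+1)) is a uniformly random ordered pair of distinct values from {1, …, 138}; by symmetry P[π(i) > π(i+1)] = 1/2.
By linearity: E[X] = 137 · (1/2) = (138 − 1) · (1/2) = 137/2 ≈ 68.50000.

E[X] = 137/2 = 68.50000.


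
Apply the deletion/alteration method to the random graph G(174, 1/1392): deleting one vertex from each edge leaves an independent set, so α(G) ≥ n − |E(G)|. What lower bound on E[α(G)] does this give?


E[|E(G)|] = C(174, 2)·p = 15051 · (1/1392) = 173/16.
E[α(G)] ≥ n − E[|E(G)|] = 174 − 173/16 = 2611/16.
Numerically: ≈ 163.187500.
(This is only a lower bound; the true E[α(G)] may be larger.)

E[α(G)] ≥ 2611/16 ≈ 163.187500.


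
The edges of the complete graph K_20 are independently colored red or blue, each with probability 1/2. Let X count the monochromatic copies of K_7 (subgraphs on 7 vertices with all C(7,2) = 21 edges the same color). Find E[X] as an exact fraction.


Let X = Σ_S X_S over the C(20, 7) = 77520 subsets S of size 7, where X_S = 1 if the K_7 on S is monochromatic.
For a fixed S, the K_7 on S has C(7, 2) = 21 edges. P[all 21 edges red] = (1/2)^21, and likewise for blue, so P[monochromatic] = 2·(1/2)^21 = 2^{1 − 21} = 1/1048576.
By linearity: E[X] = C(20, 7) · 2^{1 − 21} = 77520 · 1/1048576 = 4845/65536.
Numerically: E[X] ≈ 0.073929.

E[X] = C(20,7)·2^(1−C(7,2)) = 4845/65536 ≈ 0.073929.


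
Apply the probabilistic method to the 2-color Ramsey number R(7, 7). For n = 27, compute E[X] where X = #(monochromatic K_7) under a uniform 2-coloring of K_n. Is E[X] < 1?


E[X] = C(27, 7) · 2^{1 − 21} = 888030 · 2^{−20} = 888030/1048576.
As a reduced fraction: E[X] = 444015/524288 ≈ 0.84689.
Is E[X] < 1? YES.
Since E[X] < 1, there exists a 2-coloring of K_{27} with no monochromatic K_7; hence R(7, 7) > 27.

E[X] = 444015/524288 ≈ 0.84689; E[X] < 1, so R(7, 7) > 27.


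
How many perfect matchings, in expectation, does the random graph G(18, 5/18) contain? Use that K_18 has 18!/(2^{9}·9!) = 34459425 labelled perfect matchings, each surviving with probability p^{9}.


K_18 has 18!/(2^{9}·9!) = 34459425 labelled perfect matchings.
For each such perfect matching H, let X_H = 1 if all 9 edges of H are present in G. Then P[X_H = 1] = p^{9} = (5/18)^{9} = 1953125/198359290368.
By linearity: E[X] = Σ_H E[X_H] = 34459425 · p^{9} = 34459425 · 1953125/198359290368 = 830908203125/2448880128.
Numerically: E[X] ≈ 339.

E[X] = 34459425 · (5/18)^{9} = 830908203125/2448880128 ≈ 339.


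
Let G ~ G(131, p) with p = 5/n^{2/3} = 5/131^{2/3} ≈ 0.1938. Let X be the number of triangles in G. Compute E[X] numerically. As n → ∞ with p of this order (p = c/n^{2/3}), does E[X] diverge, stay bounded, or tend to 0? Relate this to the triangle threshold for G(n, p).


Number of potential triangles: C(131, 3) = 366145.
Each occurs with probability p³ ≈ (0.1938)³ ≈ 7.283958e-03.
By linearity: E[X] = C(131, 3)·p³ ≈ 366145 · 7.283958e-03 ≈ 2666.9847.
Since α = 2/3 < 1, p = c/n^{2/3} ≫ 1/n is above the triangle threshold p ~ 1/n. Asymptotically E[X] ~ (c³/6)·n^{3(1−α)} = (5³/6)·n^{1} → ∞; triangles are abundant w.h.p.

E[X] ≈ 2666.9847; in regime p = Θ(1/n^{2/3}) E[X] diverges (above the triangle threshold p ~ 1/n).


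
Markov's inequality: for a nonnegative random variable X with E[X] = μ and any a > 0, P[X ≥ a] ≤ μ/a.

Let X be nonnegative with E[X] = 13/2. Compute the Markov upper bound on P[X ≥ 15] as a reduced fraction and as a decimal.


μ = E[X] = 13/2, a = 15.
Markov: P[X ≥ 15] ≤ μ/a = (13/2)/15 = 13/30.
Numerically: ≈ 0.43333.
(Since a = 15 > μ = 6.50000, the bound 13/30 is < 1 and informative.)

P[X ≥ 15] ≤ 13/30 ≈ 0.43333.


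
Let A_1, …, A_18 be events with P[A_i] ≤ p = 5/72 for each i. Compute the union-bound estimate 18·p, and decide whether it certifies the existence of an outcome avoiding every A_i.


Union bound: P[∪_{i=1}^{18} A_i] ≤ Σ_i P[A_i] ≤ 18·p = 18·(5/72) = 5/4.
Numerically: 5/4 ≈ 1.2500000.
Is 5/4 < 1? NO.
Since the bound 5/4 is ≥ 1, the union bound is uninformative here; it does NOT by itself certify existence.

18·p = 5/4 ≈ 1.2500000; existence NOT certified by the union bound.


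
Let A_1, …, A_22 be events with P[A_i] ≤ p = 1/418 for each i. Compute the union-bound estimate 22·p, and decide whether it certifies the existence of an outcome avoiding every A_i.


Union bound: P[∪_{i=1}^{22} A_i] ≤ Σ_i P[A_i] ≤ 22·p = 22·(1/418) = 1/19.
Numerically: 1/19 ≈ 0.052632.
Is 1/19 < 1? YES.
Since P[∪ A_i] ≤ 1/19 < 1, the complement has P[∩ A_i^c] ≥ 1 − 1/19 = 18/19 > 0, so some outcome avoids every A_i.

22·p = 1/19 ≈ 0.052632; existence CERTIFIED by the union bound.


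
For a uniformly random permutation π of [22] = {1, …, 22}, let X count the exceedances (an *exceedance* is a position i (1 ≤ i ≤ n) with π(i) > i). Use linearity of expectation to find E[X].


Write X = Σ_{i=1}^{22} X_i, where X_i = 1_{π(i) > i}.
For each fixed i, π(i) is uniform over {1, …, 22} (marginal of a uniform permutation), so P[π(i) > i] = (n − i)/n. Summing: Σ_{i=1}^{22} (n − i)/n = (0 + 1 + … + 21)/22 = 22(22 − 1)/(2·22) = (22 − 1)/2.
Hence E[X] = Σ_{i=1}^{22} (22 − i)/22 = 21/2 ≈ 10.5000.

E[X] = 21/2 = 10.5000.


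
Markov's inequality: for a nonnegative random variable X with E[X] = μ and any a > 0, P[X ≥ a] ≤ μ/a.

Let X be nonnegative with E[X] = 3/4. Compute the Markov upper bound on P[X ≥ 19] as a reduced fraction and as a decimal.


μ = E[X] = 3/4, a = 19.
Markov: P[X ≥ 19] ≤ μ/a = (3/4)/19 = 3/76.
Numerically: ≈ 0.03947.
(Since a = 19 > μ = 0.75000, the bound 3/76 is < 1 and informative.)

P[X ≥ 19] ≤ 3/76 ≈ 0.03947.


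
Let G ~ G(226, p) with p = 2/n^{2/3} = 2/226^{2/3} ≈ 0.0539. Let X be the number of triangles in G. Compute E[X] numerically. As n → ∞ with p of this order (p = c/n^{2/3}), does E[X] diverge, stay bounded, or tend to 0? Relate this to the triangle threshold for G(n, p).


Number of potential triangles: C(226, 3) = 1898400.
Each occurs with probability p³ ≈ (0.0539)³ ≈ 1.56629e-04.
By linearity: E[X] = C(226, 3)·p³ ≈ 1898400 · 1.56629e-04 ≈ 297.345.
Since α = 2/3 < 1, p = c/n^{2/3} ≫ 1/n is above the triangle threshold p ~ 1/n. Asymptotically E[X] ~ (c³/6)·n^{3(1−α)} = (2³/6)·n^{1} → ∞; triangles are abundant w.h.p.

E[X] ≈ 297.345; in regime p = Θ(1/n^{2/3}) E[X] diverges (above the triangle threshold p ~ 1/n).


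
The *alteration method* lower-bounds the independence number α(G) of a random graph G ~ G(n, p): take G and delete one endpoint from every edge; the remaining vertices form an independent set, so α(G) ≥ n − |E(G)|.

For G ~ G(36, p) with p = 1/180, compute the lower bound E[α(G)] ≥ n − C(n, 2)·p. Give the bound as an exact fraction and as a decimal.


E[|E(G)|] = C(36, 2)·p = 630 · (1/180) = 7/2.
E[α(G)] ≥ n − E[|E(G)|] = 36 − 7/2 = 65/2.
Numerically: ≈ 32.50000.
(This is only a lower bound; the true E[α(G)] may be larger.)

E[α(G)] ≥ 65/2 ≈ 32.50000.


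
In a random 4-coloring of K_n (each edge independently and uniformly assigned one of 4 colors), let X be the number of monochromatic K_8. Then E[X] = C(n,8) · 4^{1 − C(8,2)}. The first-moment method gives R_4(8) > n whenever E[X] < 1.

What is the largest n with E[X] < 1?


We need C(n, 8) · 4^{1 − 28} < 1, i.e. C(n, 8) < 4^{28 − 1} = 18014398509481984.
Check values of n near the boundary:
  n = 407: C(407, 8) = 17424959239309050; 17424959239309050 < 18014398509481984? YES
  n = 408: C(408, 8) = 17773458424095231; 17773458424095231 < 18014398509481984? YES
  n = 409: C(409, 8) = 18128041135797879; 18128041135797879 < 18014398509481984? NO
  n = 410: C(410, 8) = 18488798173326195; 18488798173326195 < 18014398509481984? NO
  n = 411: C(411, 8) = 18855821462126715; 18855821462126715 < 18014398509481984? NO
The largest n with C(n, 8) < 18014398509481984 is n = 408 (where E[X] = 17773458424095231/18014398509481984 ≈ 0.9866251). Hence R_4(8) > 408, i.e. R_4(8) ≥ 409.

Largest n = 408; hence R_4(8) > 408.


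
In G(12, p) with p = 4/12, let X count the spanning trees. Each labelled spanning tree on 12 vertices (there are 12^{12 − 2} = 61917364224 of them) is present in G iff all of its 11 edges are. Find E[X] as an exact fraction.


K_12 has 12^{12 − 2} = 61917364224 labelled spanning trees.
For each such spanning tree H, let X_H = 1 if all 11 edges of H are present in G. Then P[X_H = 1] = p^{11} = (1/3)^{11} = 1/177147.
Summing the indicators: E[X] = Σ_H E[X_H] = 61917364224 · p^{11} = 61917364224 · 1/177147 = 1048576/3.
Numerically: E[X] ≈ 3.5e+05.

E[X] = 61917364224 · (1/3)^{11} = 1048576/3 ≈ 3.5e+05.


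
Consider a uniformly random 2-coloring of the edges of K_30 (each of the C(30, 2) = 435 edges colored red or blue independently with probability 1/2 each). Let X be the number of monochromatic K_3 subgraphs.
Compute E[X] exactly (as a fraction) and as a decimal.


Let X = Σ_S X_S over the C(30, 3) = 4060 subsets S of size 3, where X_S = 1 if the K_3 on S is monochromatic.
For a fixed S, the K_3 on S has C(3, 2) = 3 edges. P[all 3 edges red] = (1/2)^3, and likewise for blue, so P[monochromatic] = 2·(1/2)^3 = 2^{1 − 3} = 1/4.
By linearity: E[X] = C(30, 3) · 2^{1 − 3} = 4060 · 1/4 = 1015.
Numerically: E[X] ≈ 1015.0000.

E[X] = C(30,3)·2^(1−C(3,2)) = 1015 ≈ 1015.0000.


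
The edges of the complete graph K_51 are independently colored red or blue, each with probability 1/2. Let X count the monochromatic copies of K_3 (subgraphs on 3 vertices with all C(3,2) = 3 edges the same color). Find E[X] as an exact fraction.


Let X = Σ_S X_S over the C(51, 3) = 20825 subsets S of size 3, where X_S = 1 if the K_3 on S is monochromatic.
For a fixed S, the K_3 on S has C(3, 2) = 3 edges. P[all 3 edges red] = (1/2)^3, and likewise for blue, so P[monochromatic] = 2·(1/2)^3 = 2^{1 − 3} = 1/4.
By linearity of expectation: E[X] = C(51, 3) · 2^{1 − 3} = 20825 · 1/4 = 20825/4.
Numerically: E[X] ≈ 5206.250.

E[X] = C(51,3)·2^(1−C(3,2)) = 20825/4 ≈ 5206.250.


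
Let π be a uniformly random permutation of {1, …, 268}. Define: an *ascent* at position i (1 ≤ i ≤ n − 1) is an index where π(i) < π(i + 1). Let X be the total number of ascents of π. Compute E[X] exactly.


Write X = Σ X_I over i = 1, …, 267, with X_I the indicator of one ascent.
There are 267 indicators.
For each fixed i, the pair (π(i), π(i+1)) is a uniformly random ordered pair of distinct values from {1, …, 268}; by symmetry P[π(i) < π(i+1)] = 1/2.
By linearity: E[X] = 267 · (1/2) = (268 − 1) · (1/2) = 267/2 ≈ 133.50000.

E[X] = 267/2 = 133.50000.


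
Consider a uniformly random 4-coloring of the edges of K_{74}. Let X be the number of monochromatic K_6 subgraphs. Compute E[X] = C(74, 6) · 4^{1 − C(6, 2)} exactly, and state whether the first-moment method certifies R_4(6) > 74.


E[X] = C(74, 6) · 4^{1 − 15} = 185250786 · 4^{−14} = 185250786/268435456.
As a reduced fraction: E[X] = 92625393/134217728 ≈ 0.6901.
Is E[X] < 1? YES.
Since E[X] < 1, there exists a 4-coloring of K_{74} with no monochromatic K_6; hence R_4(6) > 74.

E[X] = 92625393/134217728 ≈ 0.6901; E[X] < 1, so R_4(6) > 74.


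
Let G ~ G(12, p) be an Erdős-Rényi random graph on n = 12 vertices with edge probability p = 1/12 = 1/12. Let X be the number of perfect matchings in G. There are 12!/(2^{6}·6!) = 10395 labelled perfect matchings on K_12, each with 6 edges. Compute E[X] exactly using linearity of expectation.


K_12 has 12!/(2^{6}·6!) = 10395 labelled perfect matchings.
For each such perfect matching H, let X_H = 1 if all 6 edges of H are present in G. Then P[X_H = 1] = p^{6} = (1/12)^{6} = 1/2985984.
Summing the indicators: E[X] = Σ_H E[X_H] = 10395 · p^{6} = 10395 · 1/2985984 = 385/110592.
Numerically: E[X] ≈ 0.003481.

E[X] = 10395 · (1/12)^{6} = 385/110592 ≈ 0.003481.


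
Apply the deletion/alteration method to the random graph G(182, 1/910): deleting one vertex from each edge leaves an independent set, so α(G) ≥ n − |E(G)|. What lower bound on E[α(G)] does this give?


E[|E(G)|] = C(182, 2)·p = 16471 · (1/910) = 181/10.
E[α(G)] ≥ n − E[|E(G)|] = 182 − 181/10 = 1639/10.
Numerically: ≈ 163.900000.
(This is only a lower bound; the true E[α(G)] may be larger.)

E[α(G)] ≥ 1639/10 ≈ 163.900000.


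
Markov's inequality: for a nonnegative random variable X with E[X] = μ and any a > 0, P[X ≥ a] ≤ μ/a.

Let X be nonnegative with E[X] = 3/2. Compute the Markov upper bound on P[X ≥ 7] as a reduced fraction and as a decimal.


μ = E[X] = 3/2, a = 7.
Markov: P[X ≥ 7] ≤ μ/a = (3/2)/7 = 3/14.
Numerically: ≈ 0.214286.
(Since a = 7 > μ = 1.500000, the bound 3/14 is < 1 and informative.)

P[X ≥ 7] ≤ 3/14 ≈ 0.214286.


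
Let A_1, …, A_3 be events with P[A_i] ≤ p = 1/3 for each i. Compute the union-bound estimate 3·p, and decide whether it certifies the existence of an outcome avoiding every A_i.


Union bound: P[∪_{i=1}^{3} A_i] ≤ Σ_i P[A_i] ≤ 3·p = 3·(1/3) = 1.
Numerically: 1 ≈ 1.000000.
Is 1 < 1? NO.
Since the bound 1 is ≥ 1, the union bound is uninformative here; it does NOT by itself certify existence.

3·p = 1 ≈ 1.000000; existence NOT certified by the union bound.


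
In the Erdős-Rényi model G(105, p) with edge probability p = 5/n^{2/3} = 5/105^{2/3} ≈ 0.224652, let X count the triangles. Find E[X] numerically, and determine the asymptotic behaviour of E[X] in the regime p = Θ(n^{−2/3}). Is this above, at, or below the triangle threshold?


Number of potential triangles: C(105, 3) = 187460.
Each occurs with probability p³ ≈ (0.224652)³ ≈ 1.13378685e-02.
By linearity: E[X] = C(105, 3)·p³ ≈ 187460 · 1.13378685e-02 ≈ 2125.396825.
Since α = 2/3 < 1, p = c/n^{2/3} ≫ 1/n is above the triangle threshold p ~ 1/n. Asymptotically E[X] ~ (c³/6)·n^{3(1−α)} = (5³/6)·n^{1} → ∞; triangles are abundant w.h.p.

E[X] ≈ 2125.396825; in regime p = Θ(1/n^{2/3}) E[X] diverges (above the triangle threshold p ~ 1/n).


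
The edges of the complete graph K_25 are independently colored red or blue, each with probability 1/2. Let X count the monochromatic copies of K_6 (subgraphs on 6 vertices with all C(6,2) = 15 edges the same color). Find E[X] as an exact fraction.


Let X = Σ_S X_S over the C(25, 6) = 177100 subsets S of size 6, where X_S = 1 if the K_6 on S is monochromatic.
For a fixed S, the K_6 on S has C(6, 2) = 15 edges. P[all 15 edges red] = (1/2)^15, and likewise for blue, so P[monochromatic] = 2·(1/2)^15 = 2^{1 − 15} = 1/16384.
By linearity of expectation: E[X] = C(25, 6) · 2^{1 − 15} = 177100 · 1/16384 = 44275/4096.
Numerically: E[X] ≈ 10.80933.

E[X] = C(25,6)·2^(1−C(6,2)) = 44275/4096 ≈ 10.80933.


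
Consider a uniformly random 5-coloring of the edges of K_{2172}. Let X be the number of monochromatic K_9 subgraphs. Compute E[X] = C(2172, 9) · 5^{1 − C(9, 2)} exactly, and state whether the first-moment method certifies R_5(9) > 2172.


E[X] = C(2172, 9) · 5^{1 − 36} = 2915866900084148060642020 · 5^{−35} = 2915866900084148060642020/2910383045673370361328125.
As a reduced fraction: E[X] = 583173380016829612128404/582076609134674072265625 ≈ 1.002.
Is E[X] < 1? NO.
Since E[X] ≥ 1, the first-moment bound is inconclusive at n = 2172; it does NOT by itself certify R_5(9) > 2172.

E[X] = 583173380016829612128404/582076609134674072265625 ≈ 1.002; E[X] ≥ 1; first-moment method inconclusive here.


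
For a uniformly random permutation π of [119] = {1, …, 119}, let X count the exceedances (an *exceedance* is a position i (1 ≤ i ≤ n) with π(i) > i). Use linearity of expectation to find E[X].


Write X = Σ_{i=1}^{119} X_i, where X_i = 1_{π(i) > i}.
For each fixed i, π(i) is uniform over {1, …, 119} (marginal of a uniform permutation), so P[π(i) > i] = (n − i)/n. Summing: Σ_{i=1}^{119} (n − i)/n = (0 + 1 + … + 118)/119 = 119(119 − 1)/(2·119) = (119 − 1)/2.
Hence E[X] = Σ_{i=1}^{119} (119 − i)/119 = 59 ≈ 59.0000.

E[X] = 59 = 59.0000.


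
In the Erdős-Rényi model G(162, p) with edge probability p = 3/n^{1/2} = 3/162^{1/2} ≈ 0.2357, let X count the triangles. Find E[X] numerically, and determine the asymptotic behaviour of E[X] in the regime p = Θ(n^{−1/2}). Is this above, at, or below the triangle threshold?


Number of potential triangles: C(162, 3) = 695520.
Each occurs with probability p³ ≈ (0.2357)³ ≈ 1.3094570e-02.
By linearity: E[X] = C(162, 3)·p³ ≈ 695520 · 1.3094570e-02 ≈ 9107.53534.
Since α = 1/2 < 1, p = c/n^{1/2} ≫ 1/n is above the triangle threshold p ~ 1/n. Asymptotically E[X] ~ (c³/6)·n^{3(1−α)} = (3³/6)·n^{1.5} → ∞; triangles are abundant w.h.p.

E[X] ≈ 9107.53534; in regime p = Θ(1/n^{1/2}) E[X] diverges (above the triangle threshold p ~ 1/n).


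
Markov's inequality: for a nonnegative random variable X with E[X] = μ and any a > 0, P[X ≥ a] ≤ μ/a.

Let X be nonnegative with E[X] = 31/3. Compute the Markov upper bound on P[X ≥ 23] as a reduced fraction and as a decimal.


μ = E[X] = 31/3, a = 23.
Markov: P[X ≥ 23] ≤ μ/a = (31/3)/23 = 31/69.
Numerically: ≈ 0.4493.
(Since a = 23 > μ = 10.3333, the bound 31/69 is < 1 and informative.)

P[X ≥ 23] ≤ 31/69 ≈ 0.4493.


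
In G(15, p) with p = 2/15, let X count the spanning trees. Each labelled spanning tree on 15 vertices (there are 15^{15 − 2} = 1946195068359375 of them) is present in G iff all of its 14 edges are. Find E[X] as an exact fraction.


K_15 has 15^{15 − 2} = 1946195068359375 labelled spanning trees.
For each such spanning tree H, let X_H = 1 if all 14 edges of H are present in G. Then P[X_H = 1] = p^{14} = (2/15)^{14} = 16384/29192926025390625.
Summing the indicators: E[X] = Σ_H E[X_H] = 1946195068359375 · p^{14} = 1946195068359375 · 16384/29192926025390625 = 16384/15.
Numerically: E[X] ≈ 1.09e+03.

E[X] = 1946195068359375 · (2/15)^{14} = 16384/15 ≈ 1.09e+03.


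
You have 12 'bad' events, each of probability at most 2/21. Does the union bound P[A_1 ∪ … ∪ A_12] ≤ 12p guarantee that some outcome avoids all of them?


Union bound: P[∪_{i=1}^{12} A_i] ≤ Σ_i P[A_i] ≤ 12·p = 12·(2/21) = 8/7.
Numerically: 8/7 ≈ 1.143.
Is 8/7 < 1? NO.
Since the bound 8/7 is ≥ 1, the union bound is uninformative here; it does NOT by itself certify existence.

12·p = 8/7 ≈ 1.143; existence NOT certified by the union bound.


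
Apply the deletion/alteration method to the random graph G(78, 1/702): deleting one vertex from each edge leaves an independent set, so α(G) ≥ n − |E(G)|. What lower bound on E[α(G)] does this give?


E[|E(G)|] = C(78, 2)·p = 3003 · (1/702) = 77/18.
E[α(G)] ≥ n − E[|E(G)|] = 78 − 77/18 = 1327/18.
Numerically: ≈ 73.722222.
(This is only a lower bound; the true E[α(G)] may be larger.)

E[α(G)] ≥ 1327/18 ≈ 73.722222.


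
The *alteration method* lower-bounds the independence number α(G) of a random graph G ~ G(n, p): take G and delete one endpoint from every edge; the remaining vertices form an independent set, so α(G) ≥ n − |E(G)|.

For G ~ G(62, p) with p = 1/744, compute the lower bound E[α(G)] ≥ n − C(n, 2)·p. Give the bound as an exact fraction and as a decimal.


E[|E(G)|] = C(62, 2)·p = 1891 · (1/744) = 61/24.
E[α(G)] ≥ n − E[|E(G)|] = 62 − 61/24 = 1427/24.
Numerically: ≈ 59.458.
(This is only a lower bound; the true E[α(G)] may be larger.)

E[α(G)] ≥ 1427/24 ≈ 59.458.


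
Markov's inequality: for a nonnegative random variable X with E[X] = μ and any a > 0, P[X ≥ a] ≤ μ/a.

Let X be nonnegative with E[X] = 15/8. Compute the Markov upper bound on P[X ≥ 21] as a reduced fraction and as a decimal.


μ = E[X] = 15/8, a = 21.
Markov: P[X ≥ 21] ≤ μ/a = (15/8)/21 = 5/56.
Numerically: ≈ 0.089.
(Since a = 21 > μ = 1.875, the bound 5/56 is < 1 and informative.)

P[X ≥ 21] ≤ 5/56 ≈ 0.089.


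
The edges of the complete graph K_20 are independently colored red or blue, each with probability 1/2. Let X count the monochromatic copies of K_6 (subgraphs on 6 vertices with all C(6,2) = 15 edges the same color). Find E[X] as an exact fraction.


Let X = Σ_S X_S over the C(20, 6) = 38760 subsets S of size 6, where X_S = 1 if the K_6 on S is monochromatic.
For a fixed S, the K_6 on S has C(6, 2) = 15 edges. P[all 15 edges red] = (1/2)^15, and likewise for blue, so P[monochromatic] = 2·(1/2)^15 = 2^{1 − 15} = 1/16384.
By linearity of expectation: E[X] = C(20, 6) · 2^{1 − 15} = 38760 · 1/16384 = 4845/2048.
Numerically: E[X] ≈ 2.365723.

E[X] = C(20,6)·2^(1−C(6,2)) = 4845/2048 ≈ 2.365723.
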